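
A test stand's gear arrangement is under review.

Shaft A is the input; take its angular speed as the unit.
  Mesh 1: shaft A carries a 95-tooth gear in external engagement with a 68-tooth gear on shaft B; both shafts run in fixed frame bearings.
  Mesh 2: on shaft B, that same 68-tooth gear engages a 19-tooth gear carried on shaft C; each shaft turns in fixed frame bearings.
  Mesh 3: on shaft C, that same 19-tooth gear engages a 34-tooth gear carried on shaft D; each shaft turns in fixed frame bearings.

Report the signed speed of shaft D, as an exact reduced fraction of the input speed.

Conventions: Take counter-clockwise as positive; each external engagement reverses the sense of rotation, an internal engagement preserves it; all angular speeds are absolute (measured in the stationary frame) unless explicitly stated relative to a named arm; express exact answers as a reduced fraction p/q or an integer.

-95/34

3-mesh fixed-axis compound train (all bearings frame-fixed)
mesh 1 [95T→68T]: |ω|/ω_in = 1×95/68 = 95/68, sense flips to −
mesh 2 [68T→19T]: |ω|/ω_in = (95/68)×68/19 = 5, sense flips to +
mesh 3 [19T→34T]: |ω|/ω_in = 5×19/34 = 95/34, sense flips to −
signed output speed (× input speed) = -95/34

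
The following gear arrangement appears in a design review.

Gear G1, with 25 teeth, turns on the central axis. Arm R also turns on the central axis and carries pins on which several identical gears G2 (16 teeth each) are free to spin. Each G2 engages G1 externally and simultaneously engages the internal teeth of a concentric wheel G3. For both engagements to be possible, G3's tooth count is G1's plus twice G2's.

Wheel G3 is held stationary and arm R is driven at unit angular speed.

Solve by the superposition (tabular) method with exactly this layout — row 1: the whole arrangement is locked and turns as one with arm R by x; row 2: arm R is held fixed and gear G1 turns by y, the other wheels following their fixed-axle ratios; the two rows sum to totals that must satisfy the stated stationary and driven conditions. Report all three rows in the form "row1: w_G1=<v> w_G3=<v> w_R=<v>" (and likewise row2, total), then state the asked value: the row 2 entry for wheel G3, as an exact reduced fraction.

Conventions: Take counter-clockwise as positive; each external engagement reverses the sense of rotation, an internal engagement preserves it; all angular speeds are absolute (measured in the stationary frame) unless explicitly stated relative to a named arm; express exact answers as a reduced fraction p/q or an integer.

planetary set (25T centre, 16T on arm, 57T internal) — Willis relation
row 1 — lock + rotate with arm: ω_sun = ω_ring = ω_arm = x
row 2 — arm fixed, fixed-axis ratios: sun y, ring −(25/57)·y, arm 0
boundary: total ω_ring = x − (25/57)·y = 0 and total ω_arm = x = 1  ⇒  y = 57/25, x = 1
row 2 ring = −(25/57)·57/25 = -1
totals (row 1 + row 2): sun 1 + 57/25 = 82/25, ring 1 + (-1) = 0, arm 1 + 0 = 1
asked cell (row2, ring) = -1

row1: w_G1=1 w_G3=1 w_R=1
row2: w_G1=57/25 w_G3=-1 w_R=0
total: w_G1=82/25 w_G3=0 w_R=1
asked value: -1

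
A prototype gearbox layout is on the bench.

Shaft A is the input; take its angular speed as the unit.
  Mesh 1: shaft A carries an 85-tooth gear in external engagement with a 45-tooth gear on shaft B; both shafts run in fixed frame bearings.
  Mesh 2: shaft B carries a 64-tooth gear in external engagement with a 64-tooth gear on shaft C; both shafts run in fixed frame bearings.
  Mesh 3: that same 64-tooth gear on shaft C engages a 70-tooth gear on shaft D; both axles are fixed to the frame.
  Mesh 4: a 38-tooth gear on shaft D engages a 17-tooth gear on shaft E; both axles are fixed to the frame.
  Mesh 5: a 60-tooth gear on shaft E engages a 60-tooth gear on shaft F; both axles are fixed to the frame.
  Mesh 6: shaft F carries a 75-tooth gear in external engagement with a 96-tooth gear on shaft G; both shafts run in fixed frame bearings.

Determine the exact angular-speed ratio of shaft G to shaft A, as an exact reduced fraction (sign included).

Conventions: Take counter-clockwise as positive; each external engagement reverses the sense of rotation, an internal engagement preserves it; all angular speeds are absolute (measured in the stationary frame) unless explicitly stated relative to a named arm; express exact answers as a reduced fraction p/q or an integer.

class = fixed-axis compound train [6 meshes; 6 ratios multiply, 6 sense flips]
mesh 1 [85T→45T]: running ratio 17/9, sense −
mesh 2 [64T→64T]: running ratio 17/9, sense +
mesh 3 [64T→70T]: running ratio 544/315, sense −
mesh 4 [38T→17T]: running ratio 1216/315, sense +
mesh 5 [60T→60T]: running ratio 1216/315, sense −
mesh 6 [75T→96T]: running ratio 190/63, sense +
ω_out/ω_in = 190/63

190/63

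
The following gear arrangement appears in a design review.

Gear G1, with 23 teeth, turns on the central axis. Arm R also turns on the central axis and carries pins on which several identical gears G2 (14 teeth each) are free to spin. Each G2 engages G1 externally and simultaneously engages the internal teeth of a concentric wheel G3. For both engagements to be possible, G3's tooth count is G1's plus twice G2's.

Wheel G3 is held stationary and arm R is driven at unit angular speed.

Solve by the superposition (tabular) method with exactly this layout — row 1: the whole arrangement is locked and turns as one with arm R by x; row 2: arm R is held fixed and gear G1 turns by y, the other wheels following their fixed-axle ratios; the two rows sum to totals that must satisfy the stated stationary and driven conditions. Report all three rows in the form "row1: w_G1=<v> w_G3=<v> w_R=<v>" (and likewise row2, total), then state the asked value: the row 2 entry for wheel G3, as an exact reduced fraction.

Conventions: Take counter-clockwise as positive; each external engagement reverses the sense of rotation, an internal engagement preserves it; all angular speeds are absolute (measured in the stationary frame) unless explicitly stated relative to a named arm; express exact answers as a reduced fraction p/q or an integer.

planetary set (23T centre, 14T on arm, 51T internal) — Willis relation
row 1: whole set turns with the arm by x
row 2 — arm fixed, fixed-axis ratios: sun y, ring −(23/51)·y, arm 0
boundary: total ω_ring = x − (23/51)·y = 0 and total ω_arm = x = 1  ⇒  y = 51/23, x = 1
row 2 ring = −(23/51)·51/23 = -1
totals (row 1 + row 2): sun 1 + 51/23 = 74/23, ring 1 + (-1) = 0, arm 1 + 0 = 1
asked cell (row2, ring) = -1

row1: w_G1=1 w_G3=1 w_R=1
row2: w_G1=51/23 w_G3=-1 w_R=0
total: w_G1=74/23 w_G3=0 w_R=1
asked value: -1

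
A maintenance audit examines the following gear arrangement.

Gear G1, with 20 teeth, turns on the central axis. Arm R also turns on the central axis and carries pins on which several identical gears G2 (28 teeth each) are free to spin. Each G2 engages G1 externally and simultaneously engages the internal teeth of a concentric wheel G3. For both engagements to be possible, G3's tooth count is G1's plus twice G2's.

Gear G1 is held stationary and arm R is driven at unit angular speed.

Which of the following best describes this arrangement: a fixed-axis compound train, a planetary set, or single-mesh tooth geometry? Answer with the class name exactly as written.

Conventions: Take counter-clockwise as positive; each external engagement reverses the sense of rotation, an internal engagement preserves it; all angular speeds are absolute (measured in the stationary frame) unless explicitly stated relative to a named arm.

planetary set

recognized (axles ride arm R): planetary set, 20/28/76 teeth
classification: planetary set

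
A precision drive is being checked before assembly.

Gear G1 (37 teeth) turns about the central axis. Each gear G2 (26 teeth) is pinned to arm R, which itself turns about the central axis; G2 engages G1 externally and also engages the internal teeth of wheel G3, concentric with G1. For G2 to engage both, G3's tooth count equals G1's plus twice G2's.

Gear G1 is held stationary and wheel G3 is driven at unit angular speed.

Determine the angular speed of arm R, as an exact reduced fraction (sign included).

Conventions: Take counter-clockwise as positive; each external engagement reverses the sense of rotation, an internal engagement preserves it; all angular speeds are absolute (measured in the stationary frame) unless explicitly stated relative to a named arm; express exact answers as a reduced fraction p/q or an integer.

89/126

planetary set (37T centre, 26T on arm, 89T internal) — Willis relation
ring teeth: 37 + 2·26 = 89
37(ω_sun−ω_arm) = −89(ω_ring−ω_arm),  ω_sun = 0, ω_ring = 1
37(0−ω_arm) = −89(1−ω_arm)  ⇒  126·ω_arm = 89  ⇒  ω_arm = 89/126
exact speed ratio = 89/126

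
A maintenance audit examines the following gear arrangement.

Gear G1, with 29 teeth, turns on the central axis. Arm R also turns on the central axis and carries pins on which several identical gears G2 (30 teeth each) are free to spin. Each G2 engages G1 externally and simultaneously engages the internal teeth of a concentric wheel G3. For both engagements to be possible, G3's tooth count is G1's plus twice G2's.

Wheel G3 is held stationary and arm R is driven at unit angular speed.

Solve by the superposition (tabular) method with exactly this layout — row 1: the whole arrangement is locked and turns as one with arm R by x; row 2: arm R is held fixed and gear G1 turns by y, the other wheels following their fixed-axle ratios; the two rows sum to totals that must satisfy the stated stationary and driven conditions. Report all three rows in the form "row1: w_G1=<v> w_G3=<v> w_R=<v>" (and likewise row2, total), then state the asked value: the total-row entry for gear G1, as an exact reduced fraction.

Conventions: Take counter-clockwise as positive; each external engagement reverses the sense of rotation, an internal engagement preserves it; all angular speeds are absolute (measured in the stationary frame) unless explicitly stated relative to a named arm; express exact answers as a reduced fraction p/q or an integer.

row1: w_G1=1 w_G3=1 w_R=1
row2: w_G1=89/29 w_G3=-1 w_R=0
total: w_G1=118/29 w_G3=0 w_R=1
asked value: 118/29

recognized (axles ride arm R): planetary set, 29/30/89 teeth
row 1 (train locked, turned with arm): all members turn x
superposition row 2 [arm held]: sun y, ring −(29/89)·y, arm 0
boundary: total ω_ring = x − (29/89)·y = 0 and total ω_arm = x = 1  ⇒  y = 89/29, x = 1
row 2 ring = −(29/89)·89/29 = -1
totals (row 1 + row 2): sun 1 + 89/29 = 118/29, ring 1 + (-1) = 0, arm 1 + 0 = 1
asked cell (total, sun) = 118/29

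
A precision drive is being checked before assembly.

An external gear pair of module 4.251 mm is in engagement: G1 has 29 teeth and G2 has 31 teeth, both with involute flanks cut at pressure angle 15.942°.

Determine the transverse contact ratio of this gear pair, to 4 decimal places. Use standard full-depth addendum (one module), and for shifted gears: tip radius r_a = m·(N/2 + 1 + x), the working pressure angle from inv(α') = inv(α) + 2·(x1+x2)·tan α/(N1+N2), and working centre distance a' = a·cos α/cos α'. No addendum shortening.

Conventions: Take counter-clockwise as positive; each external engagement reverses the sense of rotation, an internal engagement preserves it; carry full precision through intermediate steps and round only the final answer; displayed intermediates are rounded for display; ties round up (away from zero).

topology: single-mesh involute geometry — m = 4.251, 29T/31T pair
base radii: r_b1 = 59.268859, r_b2 = 63.356366
tip radii: r_a1 = 65.890500, r_a2 = 70.141500
no profile shift: α' = α, a' = a
action lengths: √(r_a1²−r_b1²) = 28.788198, √(r_a2²−r_b2²) = 30.096526
base pitch p_b = π·m·cos α = 12.841284
CR = (28.788198 + 30.096526 − 127.530000·sin 15.94200°)/12.841284 = 1.857821
contact ratio ≈ 1.8578

1.8578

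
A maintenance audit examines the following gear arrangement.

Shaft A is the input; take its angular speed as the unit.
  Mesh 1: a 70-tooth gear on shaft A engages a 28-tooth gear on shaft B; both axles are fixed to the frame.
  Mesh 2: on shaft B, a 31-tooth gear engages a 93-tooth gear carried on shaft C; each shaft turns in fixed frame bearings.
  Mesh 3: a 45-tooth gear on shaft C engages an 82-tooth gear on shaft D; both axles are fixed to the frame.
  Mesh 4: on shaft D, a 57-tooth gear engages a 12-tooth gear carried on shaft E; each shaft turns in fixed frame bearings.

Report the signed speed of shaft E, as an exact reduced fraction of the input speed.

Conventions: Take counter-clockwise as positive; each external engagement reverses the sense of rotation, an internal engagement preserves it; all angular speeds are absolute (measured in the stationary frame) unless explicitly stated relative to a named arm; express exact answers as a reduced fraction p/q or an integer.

1425/656

4-mesh fixed-axis compound train (all bearings frame-fixed)
mesh 1 [70T→28T]: |ω|/ω_in = 1×70/28 = 5/2, sense flips to −
mesh 2 [31T→93T]: |ω|/ω_in = (5/2)×31/93 = 5/6, sense flips to +
mesh 3 [45T→82T]: |ω|/ω_in = (5/6)×45/82 = 75/164, sense flips to −
mesh 4 [57T→12T]: |ω|/ω_in = (75/164)×57/12 = 1425/656, sense flips to +
signed output speed (× input speed) = 1425/656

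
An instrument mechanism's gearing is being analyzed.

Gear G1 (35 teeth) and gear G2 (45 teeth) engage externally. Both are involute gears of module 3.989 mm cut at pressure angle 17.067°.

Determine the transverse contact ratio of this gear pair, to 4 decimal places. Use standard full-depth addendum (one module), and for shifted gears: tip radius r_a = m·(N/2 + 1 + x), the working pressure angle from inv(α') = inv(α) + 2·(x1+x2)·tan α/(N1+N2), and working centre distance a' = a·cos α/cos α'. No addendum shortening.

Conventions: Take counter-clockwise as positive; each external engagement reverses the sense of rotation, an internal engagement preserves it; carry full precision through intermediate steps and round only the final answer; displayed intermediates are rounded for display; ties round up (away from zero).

single-mesh involute tooth geometry (35T engaging 45T at module 3.989)
base radii: r_b1 = 66.733332, r_b2 = 85.799998
tip radii: r_a1 = 73.796500, r_a2 = 93.741500
no profile shift: α' = α, a' = a
action lengths: √(r_a1²−r_b1²) = 31.505330, √(r_a2²−r_b2²) = 37.760152
base pitch p_b = π·m·cos α = 11.979940
CR = (31.505330 + 37.760152 − 159.560000·sin 17.06700°)/11.979940 = 1.872819
contact ratio ≈ 1.8728

1.8728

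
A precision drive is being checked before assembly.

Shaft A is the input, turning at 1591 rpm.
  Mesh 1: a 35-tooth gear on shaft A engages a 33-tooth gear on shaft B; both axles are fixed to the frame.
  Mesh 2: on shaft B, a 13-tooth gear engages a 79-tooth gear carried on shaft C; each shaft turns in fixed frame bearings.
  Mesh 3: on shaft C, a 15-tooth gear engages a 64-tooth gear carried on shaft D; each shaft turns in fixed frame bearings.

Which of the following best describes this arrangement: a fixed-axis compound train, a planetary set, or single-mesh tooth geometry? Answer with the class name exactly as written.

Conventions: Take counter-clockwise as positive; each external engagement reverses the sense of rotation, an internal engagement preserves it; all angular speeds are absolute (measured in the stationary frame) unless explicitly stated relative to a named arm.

fixed-axis compound train

class = fixed-axis compound train [3 meshes; 3 ratios multiply, 3 sense flips]
classification: fixed-axis compound train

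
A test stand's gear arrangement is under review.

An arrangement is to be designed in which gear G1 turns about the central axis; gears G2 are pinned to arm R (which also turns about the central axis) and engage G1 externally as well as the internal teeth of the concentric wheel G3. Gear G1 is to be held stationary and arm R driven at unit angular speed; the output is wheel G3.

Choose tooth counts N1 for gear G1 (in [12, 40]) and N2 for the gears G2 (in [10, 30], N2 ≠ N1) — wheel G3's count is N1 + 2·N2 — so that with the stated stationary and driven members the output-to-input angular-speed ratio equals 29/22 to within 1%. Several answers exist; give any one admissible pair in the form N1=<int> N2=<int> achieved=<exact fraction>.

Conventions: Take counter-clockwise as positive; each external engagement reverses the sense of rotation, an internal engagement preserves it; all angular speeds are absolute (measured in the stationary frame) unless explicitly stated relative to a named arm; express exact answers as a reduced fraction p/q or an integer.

N1=14 N2=15 achieved=29/22

topology: planetary set — design target 29/22, arm = carrier (Willis)
Willis with ω_sun = 0: ω_ring/ω_arm = (N1+N3)/N3; set equal to 29/22  ⇒  N3/N1 = 1/(29/22 − 1) = 22/7
N3 = N1 + 2·N2  ⇒  N2/N1 = (N3/N1 − 1)/2 = (22/7 − 1)/2 = 15/14
smallest multiple with N1 ≥ 12 and N2 ≥ 10: k = 1  ⇒  N1 = 1·14 = 14, N2 = 1·15 = 15 (N1 ≤ 40, N2 ≤ 30, N2 ≠ N1 ✓), N3 = 14 + 2·15 = 44
check: (N1+N3)/N3 with N1 = 14, N3 = 44 gives 29/22; |achieved − target| = 0 ≤ 29/2200 ✓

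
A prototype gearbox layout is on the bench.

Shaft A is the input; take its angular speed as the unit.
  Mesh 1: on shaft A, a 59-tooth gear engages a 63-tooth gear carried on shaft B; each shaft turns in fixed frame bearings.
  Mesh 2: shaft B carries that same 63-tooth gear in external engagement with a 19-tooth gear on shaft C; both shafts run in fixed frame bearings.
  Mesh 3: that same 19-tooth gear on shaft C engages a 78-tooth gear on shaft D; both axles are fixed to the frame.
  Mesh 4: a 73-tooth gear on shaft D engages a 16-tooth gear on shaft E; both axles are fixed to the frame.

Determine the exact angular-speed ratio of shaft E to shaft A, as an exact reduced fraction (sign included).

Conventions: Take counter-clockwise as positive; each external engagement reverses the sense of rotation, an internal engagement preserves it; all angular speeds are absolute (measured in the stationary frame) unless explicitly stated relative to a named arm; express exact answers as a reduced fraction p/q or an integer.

4307/1248

class = fixed-axis compound train [4 meshes; 4 ratios multiply, 4 sense flips]
mesh 1 [59T→63T]: running ratio 59/63, sense −
mesh 2 [63T→19T]: running ratio 59/19, sense +
mesh 3 [19T→78T]: running ratio 59/78, sense −
mesh 4 [73T→16T]: running ratio 4307/1248, sense +
ω_out/ω_in = 4307/1248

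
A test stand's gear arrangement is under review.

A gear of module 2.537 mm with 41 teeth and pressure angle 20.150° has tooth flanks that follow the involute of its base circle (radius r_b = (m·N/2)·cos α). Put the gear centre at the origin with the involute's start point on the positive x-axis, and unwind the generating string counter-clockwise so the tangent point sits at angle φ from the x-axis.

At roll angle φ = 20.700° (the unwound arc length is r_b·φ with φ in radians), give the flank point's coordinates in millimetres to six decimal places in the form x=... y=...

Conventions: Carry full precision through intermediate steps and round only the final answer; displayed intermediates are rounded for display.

topology: single-mesh involute geometry — m = 2.537, N = 41
pitch radius r_p = m·N/2 = 2.537·41/2 = 52.008500
base radius r_b = r_p·cos α = 52.008500·cos 20.150° = 48.825267
roll angle φ = 20.700° = 0.36128316 rad
x = r_b·(cos φ + φ·sin φ) = 51.908512
y = r_b·(sin φ − φ·cos φ) = 0.757508

x=51.908512 y=0.757508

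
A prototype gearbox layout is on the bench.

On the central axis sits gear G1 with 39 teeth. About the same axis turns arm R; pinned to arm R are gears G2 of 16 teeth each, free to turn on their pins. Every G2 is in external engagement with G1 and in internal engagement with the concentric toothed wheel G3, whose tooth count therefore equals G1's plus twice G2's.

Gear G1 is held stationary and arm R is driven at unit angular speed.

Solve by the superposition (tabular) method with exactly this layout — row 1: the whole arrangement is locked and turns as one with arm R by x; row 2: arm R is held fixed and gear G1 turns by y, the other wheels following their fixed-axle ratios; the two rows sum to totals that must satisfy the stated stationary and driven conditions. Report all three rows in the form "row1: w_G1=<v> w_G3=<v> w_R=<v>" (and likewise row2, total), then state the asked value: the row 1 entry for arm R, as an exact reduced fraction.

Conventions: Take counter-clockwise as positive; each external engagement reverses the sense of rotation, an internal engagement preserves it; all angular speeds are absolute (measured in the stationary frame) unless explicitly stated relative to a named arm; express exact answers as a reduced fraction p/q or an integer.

topology: planetary set — G1 39T / G2 16T / G3 71T, arm = carrier (Willis)
row 1: whole set turns with the arm by x
row 2: sun turns y, ring = −(39/71)·y, arm 0
boundary: total ω_sun = x + y = 0 and total ω_arm = x = 1  ⇒  y = -1, x = 1
row 2 ring = −(39/71)·(-1) = 39/71
totals (row 1 + row 2): sun 1 + (-1) = 0, ring 1 + 39/71 = 110/71, arm 1 + 0 = 1
asked cell (row1, arm) = 1

row1: w_G1=1 w_G3=1 w_R=1
row2: w_G1=-1 w_G3=39/71 w_R=0
total: w_G1=0 w_G3=110/71 w_R=1
asked value: 1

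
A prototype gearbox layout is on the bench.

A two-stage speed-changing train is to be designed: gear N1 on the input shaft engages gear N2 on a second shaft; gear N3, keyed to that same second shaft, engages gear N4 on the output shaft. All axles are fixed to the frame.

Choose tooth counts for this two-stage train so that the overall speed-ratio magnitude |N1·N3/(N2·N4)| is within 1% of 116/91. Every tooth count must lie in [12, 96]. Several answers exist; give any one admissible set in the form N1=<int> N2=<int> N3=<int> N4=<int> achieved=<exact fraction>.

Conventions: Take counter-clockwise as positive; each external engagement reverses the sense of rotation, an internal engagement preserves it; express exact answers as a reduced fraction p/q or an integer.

N1=12 N2=13 N3=29 N4=21 achieved=116/91

class = fixed-axis compound train [2-stage, 116/91 wanted]
target = 116/91 in lowest terms: an exact hit needs N1·N3 = k·116 and N2·N4 = k·91 for one integer k, every count in [12, 96]; additionally prefer no 1:1 stage (N1 ≠ N2, N3 ≠ N4)
k = 1…2: no 1:1-free in-range split of k·116 and k·91 into factor pairs; take k = 3
k = 3: N1·N3 = 348 = 12·29, N2·N4 = 273 = 13·21
achieved = 12·29/(13·21) = 116/91; |achieved − target| = 0 ≤ 29/2275 ✓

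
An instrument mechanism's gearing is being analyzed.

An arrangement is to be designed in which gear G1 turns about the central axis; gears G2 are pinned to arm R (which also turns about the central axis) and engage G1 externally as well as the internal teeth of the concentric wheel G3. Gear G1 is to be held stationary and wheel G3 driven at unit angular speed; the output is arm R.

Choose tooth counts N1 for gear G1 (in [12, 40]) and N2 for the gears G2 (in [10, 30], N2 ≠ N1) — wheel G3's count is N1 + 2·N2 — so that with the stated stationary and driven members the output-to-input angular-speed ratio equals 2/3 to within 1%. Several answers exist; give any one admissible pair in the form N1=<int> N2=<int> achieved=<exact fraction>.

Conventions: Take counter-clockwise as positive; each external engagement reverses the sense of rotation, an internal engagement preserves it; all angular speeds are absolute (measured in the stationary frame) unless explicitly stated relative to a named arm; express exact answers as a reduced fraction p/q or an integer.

N1=20 N2=10 achieved=2/3

topology: planetary set — design target 2/3, arm = carrier (Willis)
Willis with ω_sun = 0: ω_arm/ω_ring = N3/(N1+N3); set equal to 2/3  ⇒  N3/N1 = (2/3)/(1 − 2/3) = 2
N3 = N1 + 2·N2  ⇒  N2/N1 = (N3/N1 − 1)/2 = (2 − 1)/2 = 1/2
smallest multiple with N1 ≥ 12 and N2 ≥ 10: k = 10  ⇒  N1 = 10·2 = 20, N2 = 10·1 = 10 (N1 ≤ 40, N2 ≤ 30, N2 ≠ N1 ✓), N3 = 20 + 2·10 = 40
check: N3/(N1+N3) with N1 = 20, N3 = 40 gives 2/3; |achieved − target| = 0 ≤ 1/150 ✓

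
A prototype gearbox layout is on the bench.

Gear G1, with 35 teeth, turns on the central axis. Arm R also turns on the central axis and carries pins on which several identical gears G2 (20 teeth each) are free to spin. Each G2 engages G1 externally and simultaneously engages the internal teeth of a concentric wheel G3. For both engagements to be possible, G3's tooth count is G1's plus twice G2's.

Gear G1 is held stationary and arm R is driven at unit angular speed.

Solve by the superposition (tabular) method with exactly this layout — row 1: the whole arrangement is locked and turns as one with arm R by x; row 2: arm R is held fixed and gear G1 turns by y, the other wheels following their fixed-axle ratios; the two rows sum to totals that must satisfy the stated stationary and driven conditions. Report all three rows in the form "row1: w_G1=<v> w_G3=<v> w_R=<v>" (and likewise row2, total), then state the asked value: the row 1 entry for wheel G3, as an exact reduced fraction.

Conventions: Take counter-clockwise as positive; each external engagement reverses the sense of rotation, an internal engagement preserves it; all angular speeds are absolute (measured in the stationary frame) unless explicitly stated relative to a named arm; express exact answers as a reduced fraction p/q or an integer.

row1: w_G1=1 w_G3=1 w_R=1
row2: w_G1=-1 w_G3=7/15 w_R=0
total: w_G1=0 w_G3=22/15 w_R=1
asked value: 1

class = planetary set [G3 = 35+2·20 = 75; Willis about the carrier]
row 1 — lock + rotate with arm: ω_sun = ω_ring = ω_arm = x
superposition row 2 [arm held]: sun y, ring −(35/75)·y, arm 0
boundary: total ω_sun = x + y = 0 and total ω_arm = x = 1  ⇒  y = -1, x = 1
row 2 ring = −(35/75)·(-1) = 7/15
totals (row 1 + row 2): sun 1 + (-1) = 0, ring 1 + 7/15 = 22/15, arm 1 + 0 = 1
asked cell (row1, ring) = 1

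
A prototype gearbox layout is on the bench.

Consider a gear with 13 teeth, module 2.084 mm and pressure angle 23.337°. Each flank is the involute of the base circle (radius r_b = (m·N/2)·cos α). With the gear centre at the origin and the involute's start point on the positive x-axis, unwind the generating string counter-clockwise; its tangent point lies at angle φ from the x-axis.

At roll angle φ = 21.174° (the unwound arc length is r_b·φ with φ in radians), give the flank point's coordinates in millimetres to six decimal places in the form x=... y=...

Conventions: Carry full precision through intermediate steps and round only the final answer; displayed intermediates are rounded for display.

x=13.258359 y=0.206405

class = single-mesh tooth geometry [base-circle involute, m = 2.084, 13T]
pitch radius r_p = m·N/2 = 2.084·13/2 = 13.546000
base radius r_b = r_p·cos α = 13.546000·cos 23.337° = 12.437812
roll angle φ = 21.174° = 0.36955602 rad
x = r_b·(cos φ + φ·sin φ) = 13.258359
y = r_b·(sin φ − φ·cos φ) = 0.206405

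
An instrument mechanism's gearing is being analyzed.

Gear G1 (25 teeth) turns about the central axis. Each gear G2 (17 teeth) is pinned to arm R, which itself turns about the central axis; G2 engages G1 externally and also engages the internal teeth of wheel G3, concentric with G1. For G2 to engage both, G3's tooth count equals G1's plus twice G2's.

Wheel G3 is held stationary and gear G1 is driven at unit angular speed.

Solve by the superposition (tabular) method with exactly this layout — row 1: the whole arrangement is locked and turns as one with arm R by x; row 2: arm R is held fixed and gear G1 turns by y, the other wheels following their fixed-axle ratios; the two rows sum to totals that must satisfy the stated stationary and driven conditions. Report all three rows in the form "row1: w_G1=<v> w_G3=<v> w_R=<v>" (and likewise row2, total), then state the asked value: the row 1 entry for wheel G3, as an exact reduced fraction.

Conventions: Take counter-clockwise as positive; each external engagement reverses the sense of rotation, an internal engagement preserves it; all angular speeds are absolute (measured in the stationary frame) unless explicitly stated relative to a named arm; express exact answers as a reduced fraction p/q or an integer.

row1: w_G1=25/84 w_G3=25/84 w_R=25/84
row2: w_G1=59/84 w_G3=-25/84 w_R=0
total: w_G1=1 w_G3=0 w_R=25/84
asked value: 25/84

planetary set (25T centre, 17T on arm, 59T internal) — Willis relation
row 1 — lock + rotate with arm: ω_sun = ω_ring = ω_arm = x
superposition row 2 [arm held]: sun y, ring −(25/59)·y, arm 0
boundary: total ω_ring = x − (25/59)·y = 0 and total ω_sun = x + y = 1  ⇒  y = 59/84, x = 25/84
row 2 ring = −(25/59)·59/84 = -25/84
totals (row 1 + row 2): sun 25/84 + 59/84 = 1, ring 25/84 + (-25/84) = 0, arm 25/84 + 0 = 25/84
asked cell (row1, ring) = 25/84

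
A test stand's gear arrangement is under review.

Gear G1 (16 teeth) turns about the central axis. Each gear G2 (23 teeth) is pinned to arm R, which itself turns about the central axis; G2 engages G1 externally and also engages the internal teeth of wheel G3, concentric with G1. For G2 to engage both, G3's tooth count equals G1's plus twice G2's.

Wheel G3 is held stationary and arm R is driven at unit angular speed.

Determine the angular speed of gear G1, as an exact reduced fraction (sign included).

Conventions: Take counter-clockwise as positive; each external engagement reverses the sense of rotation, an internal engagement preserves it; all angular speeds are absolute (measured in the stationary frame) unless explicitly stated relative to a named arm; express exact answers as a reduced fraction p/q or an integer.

39/8

topology: planetary set — G1 16T / G2 23T / G3 62T, arm = carrier (Willis)
ring teeth: 16 + 2·23 = 62
16(ω_sun−ω_arm) = −62(ω_ring−ω_arm),  ω_ring = 0, ω_arm = 1
ω_sun = 1 − (62/16)(0−1) = 39/8
exact speed ratio = 39/8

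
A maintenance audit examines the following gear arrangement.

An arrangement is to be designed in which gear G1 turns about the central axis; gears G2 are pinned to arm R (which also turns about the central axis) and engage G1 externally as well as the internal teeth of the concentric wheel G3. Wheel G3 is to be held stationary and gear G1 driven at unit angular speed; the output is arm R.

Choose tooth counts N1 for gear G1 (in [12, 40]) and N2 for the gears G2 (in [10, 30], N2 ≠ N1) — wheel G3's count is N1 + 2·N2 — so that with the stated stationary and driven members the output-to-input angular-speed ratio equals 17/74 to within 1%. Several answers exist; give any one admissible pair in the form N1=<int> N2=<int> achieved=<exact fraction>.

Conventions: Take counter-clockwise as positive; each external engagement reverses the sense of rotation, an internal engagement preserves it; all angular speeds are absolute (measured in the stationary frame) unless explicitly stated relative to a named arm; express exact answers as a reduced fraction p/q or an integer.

planetary set to be sized for 17/74 (Willis relation)
Willis with ω_ring = 0: ω_arm/ω_sun = N1/(N1+N3); set equal to 17/74  ⇒  N3/N1 = 1/(17/74) − 1 = 57/17
N3 = N1 + 2·N2  ⇒  N2/N1 = (N3/N1 − 1)/2 = (57/17 − 1)/2 = 20/17
smallest multiple with N1 ≥ 12 and N2 ≥ 10: k = 1  ⇒  N1 = 1·17 = 17, N2 = 1·20 = 20 (N1 ≤ 40, N2 ≤ 30, N2 ≠ N1 ✓), N3 = 17 + 2·20 = 57
check: N1/(N1+N3) with N1 = 17, N3 = 57 gives 17/74; |achieved − target| = 0 ≤ 17/7400 ✓

N1=17 N2=20 achieved=17/74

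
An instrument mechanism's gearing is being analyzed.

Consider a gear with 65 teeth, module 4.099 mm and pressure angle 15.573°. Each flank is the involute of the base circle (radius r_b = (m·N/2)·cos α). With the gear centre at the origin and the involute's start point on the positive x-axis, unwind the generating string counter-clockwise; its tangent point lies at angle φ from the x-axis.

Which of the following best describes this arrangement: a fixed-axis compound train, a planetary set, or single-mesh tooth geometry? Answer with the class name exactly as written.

class = single-mesh tooth geometry [base-circle involute, m = 4.099, 65T]
classification: single-mesh tooth geometry

single-mesh tooth geometry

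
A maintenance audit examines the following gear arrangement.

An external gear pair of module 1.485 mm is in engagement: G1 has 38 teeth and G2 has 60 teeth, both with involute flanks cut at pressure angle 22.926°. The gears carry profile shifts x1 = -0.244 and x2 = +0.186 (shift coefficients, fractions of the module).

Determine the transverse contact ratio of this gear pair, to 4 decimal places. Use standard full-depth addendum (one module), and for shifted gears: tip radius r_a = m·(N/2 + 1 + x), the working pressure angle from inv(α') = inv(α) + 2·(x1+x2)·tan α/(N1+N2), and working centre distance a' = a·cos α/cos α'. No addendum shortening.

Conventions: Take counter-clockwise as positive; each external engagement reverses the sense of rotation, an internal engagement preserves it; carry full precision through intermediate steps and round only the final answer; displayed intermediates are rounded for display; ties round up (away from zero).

1.6220

single-mesh involute tooth geometry (38T engaging 60T at module 1.485)
base radii: r_b1 = 25.986261, r_b2 = 41.030939
tip radii: r_a1 = 29.337660, r_a2 = 46.311210
inv(α') = inv(22.926°) + 2·(-0.244+0.186)·tan α/(38+60) = 0.02231658  ⇒  α' = 22.76439°
a' = a·cos α / cos α' = 72.7650·cos 22.926°/cos 22.76439° = 72.678582
action lengths: √(r_a1²−r_b1²) = 13.616626, √(r_a2²−r_b2²) = 21.475340
base pitch p_b = π·m·cos α = 4.296750
CR = (13.616626 + 21.475340 − 72.678582·sin 22.76439°)/4.296750 = 1.622048
contact ratio ≈ 1.6220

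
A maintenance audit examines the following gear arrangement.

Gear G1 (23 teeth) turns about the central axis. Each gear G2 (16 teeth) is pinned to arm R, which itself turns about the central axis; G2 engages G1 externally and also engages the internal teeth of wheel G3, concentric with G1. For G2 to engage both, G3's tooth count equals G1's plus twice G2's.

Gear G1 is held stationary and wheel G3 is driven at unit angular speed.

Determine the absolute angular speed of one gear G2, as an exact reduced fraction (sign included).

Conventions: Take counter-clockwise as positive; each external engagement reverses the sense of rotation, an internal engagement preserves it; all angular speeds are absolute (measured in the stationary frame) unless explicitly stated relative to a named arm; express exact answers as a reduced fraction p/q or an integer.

class = planetary set [G3 = 23+2·16 = 55; Willis about the carrier]
ring teeth: 23 + 2·16 = 55
23(ω_sun−ω_arm) = −55(ω_ring−ω_arm),  ω_sun = 0, ω_ring = 1
23(0−ω_arm) = −55(1−ω_arm)  ⇒  78·ω_arm = 55  ⇒  ω_arm = 55/78
sun–planet mesh: 23·(0−55/78) = −16·(ω_p−ω_arm)  ⇒  ω_p−ω_arm = 1265/1248
ω_p = 55/78 + 1265/1248 = 55/32
exact speed ratio = 55/32

55/32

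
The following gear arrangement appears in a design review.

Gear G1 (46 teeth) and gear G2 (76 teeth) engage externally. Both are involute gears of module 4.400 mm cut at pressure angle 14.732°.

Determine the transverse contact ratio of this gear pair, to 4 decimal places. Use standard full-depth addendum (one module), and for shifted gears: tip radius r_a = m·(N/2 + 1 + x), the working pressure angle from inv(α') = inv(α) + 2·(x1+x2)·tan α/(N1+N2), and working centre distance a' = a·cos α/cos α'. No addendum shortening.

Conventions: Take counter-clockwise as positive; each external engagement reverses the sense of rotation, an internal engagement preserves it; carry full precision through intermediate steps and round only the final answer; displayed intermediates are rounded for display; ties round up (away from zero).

recognized (one external pair, fixed centres): single-mesh tooth geometry, m = 4.400, N1 = 46, N2 = 76
base radii: r_b1 = 97.873139, r_b2 = 161.703447
tip radii: r_a1 = 105.600000, r_a2 = 171.600000
no profile shift: α' = α, a' = a
action lengths: √(r_a1²−r_b1²) = 39.651087, √(r_a2²−r_b2²) = 57.433051
base pitch p_b = π·m·cos α = 13.368588
CR = (39.651087 + 57.433051 − 268.400000·sin 14.73200°)/13.368588 = 2.156587
contact ratio ≈ 2.1566

2.1566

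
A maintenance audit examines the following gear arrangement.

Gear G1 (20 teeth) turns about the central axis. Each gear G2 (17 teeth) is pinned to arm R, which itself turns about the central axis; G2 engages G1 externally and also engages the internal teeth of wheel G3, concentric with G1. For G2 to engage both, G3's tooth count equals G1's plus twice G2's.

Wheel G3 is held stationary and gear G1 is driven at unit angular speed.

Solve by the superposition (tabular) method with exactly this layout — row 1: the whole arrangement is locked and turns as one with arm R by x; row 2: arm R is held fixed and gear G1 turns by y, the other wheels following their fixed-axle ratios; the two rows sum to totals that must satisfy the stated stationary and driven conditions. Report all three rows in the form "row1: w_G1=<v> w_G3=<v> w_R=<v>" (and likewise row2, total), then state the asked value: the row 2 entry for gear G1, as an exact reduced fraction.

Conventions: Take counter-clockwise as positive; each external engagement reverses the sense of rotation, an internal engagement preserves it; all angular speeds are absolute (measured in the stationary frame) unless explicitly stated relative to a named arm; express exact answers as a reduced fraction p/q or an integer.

class = planetary set [G3 = 20+2·17 = 54; Willis about the carrier]
superposition row 1 [locked train]: every member turns x
superposition row 2 [arm held]: sun y, ring −(20/54)·y, arm 0
boundary: total ω_ring = x − (20/54)·y = 0 and total ω_sun = x + y = 1  ⇒  y = 27/37, x = 10/37
row 2 ring = −(20/54)·27/37 = -10/37
totals (row 1 + row 2): sun 10/37 + 27/37 = 1, ring 10/37 + (-10/37) = 0, arm 10/37 + 0 = 10/37
asked cell (row2, sun) = 27/37

row1: w_G1=10/37 w_G3=10/37 w_R=10/37
row2: w_G1=27/37 w_G3=-10/37 w_R=0
total: w_G1=1 w_G3=0 w_R=10/37
asked value: 27/37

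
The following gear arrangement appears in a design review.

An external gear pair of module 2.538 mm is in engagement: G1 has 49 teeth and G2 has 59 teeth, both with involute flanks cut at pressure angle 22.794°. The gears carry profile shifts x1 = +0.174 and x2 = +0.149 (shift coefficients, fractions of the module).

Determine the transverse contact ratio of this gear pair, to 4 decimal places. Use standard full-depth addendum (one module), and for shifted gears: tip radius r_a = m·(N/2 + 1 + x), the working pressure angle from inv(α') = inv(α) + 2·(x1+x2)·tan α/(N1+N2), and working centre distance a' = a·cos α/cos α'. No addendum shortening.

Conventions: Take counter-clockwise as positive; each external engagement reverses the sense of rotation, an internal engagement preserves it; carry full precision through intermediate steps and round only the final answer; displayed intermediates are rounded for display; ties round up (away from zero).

class = single-mesh tooth geometry [involute pair 49T × 59T, m = 2.538]
base radii: r_b1 = 57.324896, r_b2 = 69.023854
tip radii: r_a1 = 65.160612, r_a2 = 77.787162
inv(α') = inv(22.794°) + 2·(+0.174+0.149)·tan α/(49+59) = 0.02492137  ⇒  α' = 23.57891°
a' = a·cos α / cos α' = 137.0520·cos 22.794°/cos 23.57891° = 137.858557
action lengths: √(r_a1²−r_b1²) = 30.980021, √(r_a2²−r_b2²) = 35.868512
base pitch p_b = π·m·cos α = 7.350672
CR = (30.980021 + 35.868512 − 137.858557·sin 23.57891°)/7.350672 = 1.592166
contact ratio ≈ 1.5922

1.5922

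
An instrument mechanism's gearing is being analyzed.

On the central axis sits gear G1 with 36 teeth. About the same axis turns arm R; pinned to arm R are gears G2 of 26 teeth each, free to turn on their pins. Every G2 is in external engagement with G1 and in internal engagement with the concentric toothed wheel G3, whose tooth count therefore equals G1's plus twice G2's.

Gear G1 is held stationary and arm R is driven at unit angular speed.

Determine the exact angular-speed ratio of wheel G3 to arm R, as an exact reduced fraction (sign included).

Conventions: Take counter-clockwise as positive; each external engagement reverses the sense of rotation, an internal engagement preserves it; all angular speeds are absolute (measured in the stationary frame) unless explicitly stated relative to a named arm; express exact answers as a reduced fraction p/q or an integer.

recognized (axles ride arm R): planetary set, 36/26/88 teeth
ring teeth: 36 + 2·26 = 88
36(ω_sun−ω_arm) = −88(ω_ring−ω_arm),  ω_sun = 0, ω_arm = 1
ω_ring = 1 − (36/88)(0−1) = 31/22
ω_out/ω_in = 31/22

31/22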